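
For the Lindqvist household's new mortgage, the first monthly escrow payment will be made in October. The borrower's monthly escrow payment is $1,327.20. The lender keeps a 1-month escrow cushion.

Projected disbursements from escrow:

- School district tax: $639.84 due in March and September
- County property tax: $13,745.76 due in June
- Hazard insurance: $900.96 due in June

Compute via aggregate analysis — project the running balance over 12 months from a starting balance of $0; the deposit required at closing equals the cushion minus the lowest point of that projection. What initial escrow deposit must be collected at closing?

Cushion = 1 × $1,327.20 = $1,327.20
Trial balance (start $0, +$1,327.20 each month, − disbursements):
  Oct: +$1,327.20 → $1,327.20
  Nov: +$1,327.20 → $2,654.40
  Dec: +$1,327.20 → $3,981.60
  Jan: +$1,327.20 → $5,308.80
  Feb: +$1,327.20 → $6,636.00
  Mar: +$1,327.20 − $639.84 → $7,323.36
  Apr: +$1,327.20 → $8,650.56
  May: +$1,327.20 → $9,977.76
  Jun: +$1,327.20 − $14,646.72 → -$3,341.76
  Jul: +$1,327.20 → -$2,014.56
  Aug: +$1,327.20 → -$687.36
  Sep: +$1,327.20 − $639.84 → $0.00
Lowest trial balance = -$3,341.76 (Jun)
Initial deposit = cushion − low point = $1,327.20 − (-$3,341.76) = $4,668.96

$4,668.96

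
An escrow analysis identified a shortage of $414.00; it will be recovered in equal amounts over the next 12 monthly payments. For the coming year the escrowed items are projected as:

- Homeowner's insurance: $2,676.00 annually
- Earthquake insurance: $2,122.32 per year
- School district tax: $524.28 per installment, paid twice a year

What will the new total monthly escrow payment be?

$521.74

Homeowner's insurance = $2,676.00
Earthquake insurance = $2,122.32
School district tax = $524.28 × 2 = $1,048.56
Total annual escrow = $2,676.00 + $2,122.32 + $1,048.56 = $5,846.88
Monthly = $5,846.88 / 12 = $487.24
Shortage spread = $414.00 / 12 = $34.50/mo
Adjusted monthly = $487.24 + $34.50 = $521.74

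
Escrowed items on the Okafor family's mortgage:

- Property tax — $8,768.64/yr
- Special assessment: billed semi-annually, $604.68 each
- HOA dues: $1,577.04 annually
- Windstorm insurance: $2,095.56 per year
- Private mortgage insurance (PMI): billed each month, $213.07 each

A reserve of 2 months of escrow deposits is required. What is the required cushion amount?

Property tax: $8,768.64 annually
Special assessment: $604.68 × 2 = $1,209.36 annually
HOA dues: $1,577.04 annually
Windstorm insurance: $2,095.56 annually
Private mortgage insurance (PMI): $213.07 × 12 = $2,556.84 annually
Combined annual = $8,768.64 + $1,209.36 + $1,577.04 + $2,095.56 + $2,556.84 = $16,207.44
Monthly = $16,207.44 ÷ 12 = $1,350.62
Reserve = 2 × $1,350.62 = $2,701.24

$2,701.24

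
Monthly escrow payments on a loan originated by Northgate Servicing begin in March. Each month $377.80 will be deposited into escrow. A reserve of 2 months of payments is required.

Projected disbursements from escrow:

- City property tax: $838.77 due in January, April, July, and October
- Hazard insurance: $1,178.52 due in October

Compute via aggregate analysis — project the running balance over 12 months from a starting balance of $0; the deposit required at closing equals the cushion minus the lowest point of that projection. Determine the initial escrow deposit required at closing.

Cushion = 2 × $377.80 = $755.60
Trial balance (start $0, +$377.80 each month, − disbursements):
  Mar: +$377.80 → $377.80
  Apr: +$377.80 − $838.77 → -$83.17
  May: +$377.80 → $294.63
  Jun: +$377.80 → $672.43
  Jul: +$377.80 − $838.77 → $211.46
  Aug: +$377.80 → $589.26
  Sep: +$377.80 → $967.06
  Oct: +$377.80 − $2,017.29 → -$672.43
  Nov: +$377.80 → -$294.63
  Dec: +$377.80 → $83.17
  Jan: +$377.80 − $838.77 → -$377.80
  Feb: +$377.80 → $0.00
Lowest trial balance = -$672.43 (Oct)
Initial deposit = cushion − low point = $755.60 − (-$672.43) = $1,428.03

$1,428.03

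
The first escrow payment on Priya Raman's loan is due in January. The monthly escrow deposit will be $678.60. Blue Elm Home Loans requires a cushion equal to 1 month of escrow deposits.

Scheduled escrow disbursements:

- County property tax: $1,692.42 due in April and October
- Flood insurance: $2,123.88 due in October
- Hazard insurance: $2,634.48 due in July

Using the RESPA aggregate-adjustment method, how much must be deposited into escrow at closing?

$2,035.80

Cushion = 1 × $678.60 = $678.60
Trial balance (start $0, +$678.60 each month, − disbursements):
  Jan: +$678.60 → $678.60
  Feb: +$678.60 → $1,357.20
  Mar: +$678.60 → $2,035.80
  Apr: +$678.60 − $1,692.42 → $1,021.98
  May: +$678.60 → $1,700.58
  Jun: +$678.60 → $2,379.18
  Jul: +$678.60 − $2,634.48 → $423.30
  Aug: +$678.60 → $1,101.90
  Sep: +$678.60 → $1,780.50
  Oct: +$678.60 − $3,816.30 → -$1,357.20
  Nov: +$678.60 → -$678.60
  Dec: +$678.60 → $0.00
Lowest trial balance = -$1,357.20 (Oct)
Initial deposit = cushion − low point = $678.60 − (-$1,357.20) = $2,035.80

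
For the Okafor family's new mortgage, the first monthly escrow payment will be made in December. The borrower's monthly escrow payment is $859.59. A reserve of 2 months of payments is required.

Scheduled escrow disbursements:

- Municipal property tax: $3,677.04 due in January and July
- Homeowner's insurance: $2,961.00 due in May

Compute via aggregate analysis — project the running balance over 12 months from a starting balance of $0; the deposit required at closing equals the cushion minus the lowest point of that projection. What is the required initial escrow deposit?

Cushion = 2 × $859.59 = $1,719.18
Trial balance (start $0, +$859.59 each month, − disbursements):
  Dec: +$859.59 → $859.59
  Jan: +$859.59 − $3,677.04 → -$1,957.86
  Feb: +$859.59 → -$1,098.27
  Mar: +$859.59 → -$238.68
  Apr: +$859.59 → $620.91
  May: +$859.59 − $2,961.00 → -$1,480.50
  Jun: +$859.59 → -$620.91
  Jul: +$859.59 − $3,677.04 → -$3,438.36
  Aug: +$859.59 → -$2,578.77
  Sep: +$859.59 → -$1,719.18
  Oct: +$859.59 → -$859.59
  Nov: +$859.59 → $0.00
Lowest trial balance = -$3,438.36 (Jul)
Initial deposit = cushion − low point = $1,719.18 − (-$3,438.36) = $5,157.54

$5,157.54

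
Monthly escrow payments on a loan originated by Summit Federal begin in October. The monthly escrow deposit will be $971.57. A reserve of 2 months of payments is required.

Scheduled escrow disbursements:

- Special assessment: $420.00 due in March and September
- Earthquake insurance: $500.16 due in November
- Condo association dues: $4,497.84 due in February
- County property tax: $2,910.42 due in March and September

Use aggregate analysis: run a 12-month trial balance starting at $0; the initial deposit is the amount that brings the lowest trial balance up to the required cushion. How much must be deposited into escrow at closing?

$4,442.14

Cushion = 2 × $971.57 = $1,943.14
Trial balance (start $0, +$971.57 each month, − disbursements):
  Oct: +$971.57 → $971.57
  Nov: +$971.57 − $500.16 → $1,442.98
  Dec: +$971.57 → $2,414.55
  Jan: +$971.57 → $3,386.12
  Feb: +$971.57 − $4,497.84 → -$140.15
  Mar: +$971.57 − $3,330.42 → -$2,499.00
  Apr: +$971.57 → -$1,527.43
  May: +$971.57 → -$555.86
  Jun: +$971.57 → $415.71
  Jul: +$971.57 → $1,387.28
  Aug: +$971.57 → $2,358.85
  Sep: +$971.57 − $3,330.42 → $0.00
Lowest trial balance = -$2,499.00 (Mar)
Initial deposit = cushion − low point = $1,943.14 − (-$2,499.00) = $4,442.14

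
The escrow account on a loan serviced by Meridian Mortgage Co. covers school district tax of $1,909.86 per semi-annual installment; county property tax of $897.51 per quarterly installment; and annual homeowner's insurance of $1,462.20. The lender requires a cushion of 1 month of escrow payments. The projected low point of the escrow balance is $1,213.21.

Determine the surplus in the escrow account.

$473.88

School district tax — $1,909.86 × 2 = $3,819.72 per year
County property tax — $897.51 × 4 = $3,590.04 per year
Homeowner's insurance — $1,462.20 per year
Total per year = $3,819.72 + $3,590.04 + $1,462.20 = $8,871.96
Base monthly escrow = $8,871.96 ÷ 12 = $739.33
Required cushion = 1 × $739.33 = $739.33
Surplus = $1,213.21 − $739.33 = $473.88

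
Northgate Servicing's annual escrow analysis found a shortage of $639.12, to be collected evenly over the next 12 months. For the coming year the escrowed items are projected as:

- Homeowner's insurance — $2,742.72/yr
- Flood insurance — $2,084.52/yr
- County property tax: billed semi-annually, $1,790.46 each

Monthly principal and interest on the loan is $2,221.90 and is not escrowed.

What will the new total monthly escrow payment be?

Homeowner's insurance: $2,742.72 annually
Flood insurance: $2,084.52 annually
County property tax: $1,790.46 × 2 = $3,580.92 annually
Yearly total = $2,742.72 + $2,084.52 + $3,580.92 = $8,408.16
Monthly = $8,408.16 ÷ 12 = $700.68
Shortage spread = $639.12 ÷ 12 = $53.26/mo
New monthly escrow = $700.68 + $53.26 = $753.94

$753.94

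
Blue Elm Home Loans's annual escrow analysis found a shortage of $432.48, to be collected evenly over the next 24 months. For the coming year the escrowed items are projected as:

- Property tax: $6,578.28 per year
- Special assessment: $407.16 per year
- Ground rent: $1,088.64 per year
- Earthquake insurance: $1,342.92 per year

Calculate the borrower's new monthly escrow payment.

$802.77

Property tax = $6,578.28/yr
Special assessment = $407.16/yr
Ground rent = $1,088.64/yr
Earthquake insurance = $1,342.92/yr
Annual escrow total = $9,417.00
Base monthly escrow = $9,417.00 / 12 = $784.75
Shortage spread = $432.48 ÷ 24 = $18.02/mo
Adjusted monthly = $784.75 + $18.02 = $802.77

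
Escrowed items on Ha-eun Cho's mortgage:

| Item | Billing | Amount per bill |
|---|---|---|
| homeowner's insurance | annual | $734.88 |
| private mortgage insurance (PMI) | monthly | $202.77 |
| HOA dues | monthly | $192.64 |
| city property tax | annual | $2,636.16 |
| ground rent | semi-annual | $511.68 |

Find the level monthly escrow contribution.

Homeowner's insurance = $734.88
Private mortgage insurance (PMI) = $202.77 × 12 = $2,433.24
HOA dues = $192.64 × 12 = $2,311.68
City property tax = $2,636.16
Ground rent = $511.68 × 2 = $1,023.36
Yearly total = $734.88 + $2,433.24 + $2,311.68 + $2,636.16 + $1,023.36 = $9,139.32
Monthly escrow = $9,139.32 ÷ 12 = $761.61

$761.61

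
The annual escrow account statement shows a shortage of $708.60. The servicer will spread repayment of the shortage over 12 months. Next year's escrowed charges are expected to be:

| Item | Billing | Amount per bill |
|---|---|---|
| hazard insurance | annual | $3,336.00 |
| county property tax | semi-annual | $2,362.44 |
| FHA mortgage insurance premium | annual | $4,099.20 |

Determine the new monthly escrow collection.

$1,072.39

Hazard insurance = $3,336.00 per year
County property tax = $2,362.44 × 2 = $4,724.88 per year
FHA mortgage insurance premium = $4,099.20 per year
Annual escrow total = $3,336.00 + $4,724.88 + $4,099.20 = $12,160.08
Per month = $12,160.08 / 12 = $1,013.34
Monthly shortage recovery: $708.60 / 12 = $59.05
New monthly escrow = $1,013.34 + $59.05 = $1,072.39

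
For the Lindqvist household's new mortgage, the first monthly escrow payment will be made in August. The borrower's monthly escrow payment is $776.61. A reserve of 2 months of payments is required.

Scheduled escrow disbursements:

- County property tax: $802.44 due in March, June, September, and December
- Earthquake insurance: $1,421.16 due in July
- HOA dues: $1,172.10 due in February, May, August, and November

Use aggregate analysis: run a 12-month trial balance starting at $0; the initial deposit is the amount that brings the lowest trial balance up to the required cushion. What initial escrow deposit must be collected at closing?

$1,974.54

Cushion = 2 × $776.61 = $1,553.22
Trial balance (start $0, +$776.61 each month, − disbursements):
  Aug: +$776.61 − $1,172.10 → -$395.49
  Sep: +$776.61 − $802.44 → -$421.32
  Oct: +$776.61 → $355.29
  Nov: +$776.61 − $1,172.10 → -$40.20
  Dec: +$776.61 − $802.44 → -$66.03
  Jan: +$776.61 → $710.58
  Feb: +$776.61 − $1,172.10 → $315.09
  Mar: +$776.61 − $802.44 → $289.26
  Apr: +$776.61 → $1,065.87
  May: +$776.61 − $1,172.10 → $670.38
  Jun: +$776.61 − $802.44 → $644.55
  Jul: +$776.61 − $1,421.16 → $0.00
Lowest trial balance = -$421.32 (Sep)
Initial deposit = cushion − low point = $1,553.22 − (-$421.32) = $1,974.54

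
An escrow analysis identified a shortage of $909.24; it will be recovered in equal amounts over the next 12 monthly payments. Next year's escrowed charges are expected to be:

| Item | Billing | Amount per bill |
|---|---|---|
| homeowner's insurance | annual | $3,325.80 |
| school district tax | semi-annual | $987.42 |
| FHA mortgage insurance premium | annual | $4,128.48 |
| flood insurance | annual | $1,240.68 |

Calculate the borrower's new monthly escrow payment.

Homeowner's insurance: $3,325.80
School district tax: $987.42 × 2 = $1,974.84
FHA mortgage insurance premium: $4,128.48
Flood insurance: $1,240.68
Annual escrow total = $10,669.80
Monthly escrow = $10,669.80 / 12 = $889.15
Monthly shortage recovery: $909.24 / 12 = $75.77
Adjusted monthly = $889.15 + $75.77 = $964.92

$964.92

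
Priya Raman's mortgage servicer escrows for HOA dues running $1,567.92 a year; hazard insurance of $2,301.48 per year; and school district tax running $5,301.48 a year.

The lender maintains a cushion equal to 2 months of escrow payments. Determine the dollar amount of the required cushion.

HOA dues — $1,567.92 per year
Hazard insurance — $2,301.48 per year
School district tax — $5,301.48 per year
Yearly total = $9,170.88
Monthly escrow = $9,170.88 ÷ 12 = $764.24
Reserve = 2 × $764.24 = $1,528.48

$1,528.48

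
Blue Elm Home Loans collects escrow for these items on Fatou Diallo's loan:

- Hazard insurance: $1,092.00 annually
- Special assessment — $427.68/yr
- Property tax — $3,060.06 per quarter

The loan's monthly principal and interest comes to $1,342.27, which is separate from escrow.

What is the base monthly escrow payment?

Hazard insurance: $1,092.00 annually
Special assessment: $427.68 annually
Property tax: $3,060.06 × 4 = $12,240.24 annually
Combined annual = $1,092.00 + $427.68 + $12,240.24 = $13,759.92
Monthly = $13,759.92 ÷ 12 = $1,146.66

$1,146.66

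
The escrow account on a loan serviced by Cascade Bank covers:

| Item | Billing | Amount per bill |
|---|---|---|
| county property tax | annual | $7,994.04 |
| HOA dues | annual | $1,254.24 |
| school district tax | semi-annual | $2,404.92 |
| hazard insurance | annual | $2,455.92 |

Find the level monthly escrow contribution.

$1,376.17

County property tax = $7,994.04
HOA dues = $1,254.24
School district tax = $2,404.92 × 2 = $4,809.84
Hazard insurance = $2,455.92
Annual escrow total = $7,994.04 + $1,254.24 + $4,809.84 + $2,455.92 = $16,514.04
Base monthly escrow = $16,514.04 ÷ 12 = $1,376.17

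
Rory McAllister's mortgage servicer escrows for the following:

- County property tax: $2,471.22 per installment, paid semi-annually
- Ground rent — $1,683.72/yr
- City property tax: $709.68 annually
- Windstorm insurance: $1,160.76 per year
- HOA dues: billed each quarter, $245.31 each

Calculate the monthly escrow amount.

$789.82

County property tax: $2,471.22 × 2 = $4,942.44 annually
Ground rent: $1,683.72 annually
City property tax: $709.68 annually
Windstorm insurance: $1,160.76 annually
HOA dues: $245.31 × 4 = $981.24 annually
Total per year = $9,477.84
Monthly = $9,477.84 / 12 = $789.82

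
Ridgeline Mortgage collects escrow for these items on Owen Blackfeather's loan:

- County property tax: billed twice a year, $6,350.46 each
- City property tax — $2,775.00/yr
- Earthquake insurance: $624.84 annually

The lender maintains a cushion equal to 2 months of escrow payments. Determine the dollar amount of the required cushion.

$2,683.46

County property tax: $6,350.46 × 2 = $12,700.92/yr
City property tax: $2,775.00/yr
Earthquake insurance: $624.84/yr
Yearly total = $16,100.76
Base monthly escrow = $16,100.76 ÷ 12 = $1,341.73
Cushion = 2 × $1,341.73 = $2,683.46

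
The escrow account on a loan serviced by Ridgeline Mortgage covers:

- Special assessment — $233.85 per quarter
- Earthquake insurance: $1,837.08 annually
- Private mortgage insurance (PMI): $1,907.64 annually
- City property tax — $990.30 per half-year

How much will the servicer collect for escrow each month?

$555.06

Special assessment = $233.85 × 4 = $935.40/yr
Earthquake insurance = $1,837.08/yr
Private mortgage insurance (PMI) = $1,907.64/yr
City property tax = $990.30 × 2 = $1,980.60/yr
Yearly total = $6,660.72
Monthly escrow = $6,660.72 / 12 = $555.06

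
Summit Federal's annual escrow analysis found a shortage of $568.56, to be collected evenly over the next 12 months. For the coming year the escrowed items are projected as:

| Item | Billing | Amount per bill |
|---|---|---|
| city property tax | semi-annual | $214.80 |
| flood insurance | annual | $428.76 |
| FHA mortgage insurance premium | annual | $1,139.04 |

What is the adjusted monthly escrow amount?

City property tax — $214.80 × 2 = $429.60 per year
Flood insurance — $428.76 per year
FHA mortgage insurance premium — $1,139.04 per year
Annual escrow total = $429.60 + $428.76 + $1,139.04 = $1,997.40
Monthly escrow = $1,997.40 ÷ 12 = $166.45
Shortage per month = $568.56 ÷ 12 = $47.38
Adjusted monthly = $166.45 + $47.38 = $213.83

$213.83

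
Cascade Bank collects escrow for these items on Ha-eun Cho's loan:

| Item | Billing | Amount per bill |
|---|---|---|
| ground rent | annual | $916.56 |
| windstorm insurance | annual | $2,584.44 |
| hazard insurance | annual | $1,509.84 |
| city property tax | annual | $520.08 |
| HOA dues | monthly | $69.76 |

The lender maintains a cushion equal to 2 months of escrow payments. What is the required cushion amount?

$1,061.34

Ground rent — $916.56 per year
Windstorm insurance — $2,584.44 per year
Hazard insurance — $1,509.84 per year
City property tax — $520.08 per year
HOA dues — $69.76 × 12 = $837.12 per year
Annual escrow total = $6,368.04
Base monthly escrow = $6,368.04 ÷ 12 = $530.67
Required cushion = 2 × $530.67 = $1,061.34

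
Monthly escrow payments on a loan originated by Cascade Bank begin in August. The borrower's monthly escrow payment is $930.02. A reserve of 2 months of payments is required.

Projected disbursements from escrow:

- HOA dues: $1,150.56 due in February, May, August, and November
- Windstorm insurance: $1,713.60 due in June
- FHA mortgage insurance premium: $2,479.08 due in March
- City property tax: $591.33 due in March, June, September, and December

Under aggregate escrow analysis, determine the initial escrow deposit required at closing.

Cushion = 2 × $930.02 = $1,860.04
Trial balance (start $0, +$930.02 each month, − disbursements):
  Aug: +$930.02 − $1,150.56 → -$220.54
  Sep: +$930.02 − $591.33 → $118.15
  Oct: +$930.02 → $1,048.17
  Nov: +$930.02 − $1,150.56 → $827.63
  Dec: +$930.02 − $591.33 → $1,166.32
  Jan: +$930.02 → $2,096.34
  Feb: +$930.02 − $1,150.56 → $1,875.80
  Mar: +$930.02 − $3,070.41 → -$264.59
  Apr: +$930.02 → $665.43
  May: +$930.02 − $1,150.56 → $444.89
  Jun: +$930.02 − $2,304.93 → -$930.02
  Jul: +$930.02 → $0.00
Lowest trial balance = -$930.02 (Jun)
Initial deposit = cushion − low point = $1,860.04 − (-$930.02) = $2,790.06

$2,790.06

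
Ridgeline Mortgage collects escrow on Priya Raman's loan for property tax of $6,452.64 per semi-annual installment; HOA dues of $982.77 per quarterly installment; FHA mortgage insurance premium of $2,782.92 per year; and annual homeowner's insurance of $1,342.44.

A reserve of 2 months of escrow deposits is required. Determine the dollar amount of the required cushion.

Property tax — $6,452.64 × 2 = $12,905.28 annually
HOA dues — $982.77 × 4 = $3,931.08 annually
FHA mortgage insurance premium — $2,782.92 annually
Homeowner's insurance — $1,342.44 annually
Combined annual = $12,905.28 + $3,931.08 + $2,782.92 + $1,342.44 = $20,961.72
Monthly escrow = $20,961.72 ÷ 12 = $1,746.81
Reserve = 2 × $1,746.81 = $3,493.62

$3,493.62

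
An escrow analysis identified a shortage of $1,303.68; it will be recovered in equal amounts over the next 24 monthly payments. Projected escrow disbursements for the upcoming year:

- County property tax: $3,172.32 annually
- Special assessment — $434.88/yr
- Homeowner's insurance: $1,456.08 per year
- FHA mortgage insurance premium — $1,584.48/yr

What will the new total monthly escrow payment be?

County property tax = $3,172.32
Special assessment = $434.88
Homeowner's insurance = $1,456.08
FHA mortgage insurance premium = $1,584.48
Yearly total = $6,647.76
Per month = $6,647.76 ÷ 12 = $553.98
Monthly shortage recovery: $1,303.68 ÷ 24 = $54.32
New monthly escrow = $553.98 + $54.32 = $608.30

$608.30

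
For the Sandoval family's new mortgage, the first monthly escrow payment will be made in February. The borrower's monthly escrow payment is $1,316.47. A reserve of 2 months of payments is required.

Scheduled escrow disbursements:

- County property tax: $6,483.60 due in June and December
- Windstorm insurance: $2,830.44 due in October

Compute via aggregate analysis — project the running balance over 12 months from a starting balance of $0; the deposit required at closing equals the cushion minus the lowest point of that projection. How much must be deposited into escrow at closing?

$3,949.41

Cushion = 2 × $1,316.47 = $2,632.94
Trial balance (start $0, +$1,316.47 each month, − disbursements):
  Feb: +$1,316.47 → $1,316.47
  Mar: +$1,316.47 → $2,632.94
  Apr: +$1,316.47 → $3,949.41
  May: +$1,316.47 → $5,265.88
  Jun: +$1,316.47 − $6,483.60 → $98.75
  Jul: +$1,316.47 → $1,415.22
  Aug: +$1,316.47 → $2,731.69
  Sep: +$1,316.47 → $4,048.16
  Oct: +$1,316.47 − $2,830.44 → $2,534.19
  Nov: +$1,316.47 → $3,850.66
  Dec: +$1,316.47 − $6,483.60 → -$1,316.47
  Jan: +$1,316.47 → $0.00
Lowest trial balance = -$1,316.47 (Dec)
Initial deposit = cushion − low point = $2,632.94 − (-$1,316.47) = $3,949.41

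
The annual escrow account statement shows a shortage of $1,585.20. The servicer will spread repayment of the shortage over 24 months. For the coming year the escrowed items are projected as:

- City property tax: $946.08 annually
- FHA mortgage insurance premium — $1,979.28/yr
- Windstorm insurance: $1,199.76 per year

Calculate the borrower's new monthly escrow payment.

$409.81

City property tax = $946.08 per year
FHA mortgage insurance premium = $1,979.28 per year
Windstorm insurance = $1,199.76 per year
Annual escrow total = $946.08 + $1,979.28 + $1,199.76 = $4,125.12
Monthly = $4,125.12 / 12 = $343.76
Shortage per month = $1,585.20 / 24 = $66.05
New monthly escrow = $343.76 + $66.05 = $409.81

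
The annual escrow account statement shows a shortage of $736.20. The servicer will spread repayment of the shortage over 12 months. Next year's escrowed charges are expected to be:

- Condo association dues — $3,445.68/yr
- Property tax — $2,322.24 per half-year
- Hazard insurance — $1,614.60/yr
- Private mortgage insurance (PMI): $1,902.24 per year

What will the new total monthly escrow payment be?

Condo association dues — $3,445.68
Property tax — $2,322.24 × 2 = $4,644.48
Hazard insurance — $1,614.60
Private mortgage insurance (PMI) — $1,902.24
Annual escrow total = $3,445.68 + $4,644.48 + $1,614.60 + $1,902.24 = $11,607.00
Monthly = $11,607.00 ÷ 12 = $967.25
Shortage per month = $736.20 ÷ 12 = $61.35
Adjusted monthly = $967.25 + $61.35 = $1,028.60

$1,028.60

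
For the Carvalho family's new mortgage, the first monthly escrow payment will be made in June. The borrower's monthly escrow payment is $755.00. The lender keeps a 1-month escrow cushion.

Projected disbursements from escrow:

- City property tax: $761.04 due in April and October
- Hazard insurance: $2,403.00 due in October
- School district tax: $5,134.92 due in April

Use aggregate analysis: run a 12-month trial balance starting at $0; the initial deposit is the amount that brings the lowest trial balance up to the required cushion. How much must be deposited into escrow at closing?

Cushion = 1 × $755.00 = $755.00
Trial balance (start $0, +$755.00 each month, − disbursements):
  Jun: +$755.00 → $755.00
  Jul: +$755.00 → $1,510.00
  Aug: +$755.00 → $2,265.00
  Sep: +$755.00 → $3,020.00
  Oct: +$755.00 − $3,164.04 → $610.96
  Nov: +$755.00 → $1,365.96
  Dec: +$755.00 → $2,120.96
  Jan: +$755.00 → $2,875.96
  Feb: +$755.00 → $3,630.96
  Mar: +$755.00 → $4,385.96
  Apr: +$755.00 − $5,895.96 → -$755.00
  May: +$755.00 → $0.00
Lowest trial balance = -$755.00 (Apr)
Initial deposit = cushion − low point = $755.00 − (-$755.00) = $1,510.00

$1,510.00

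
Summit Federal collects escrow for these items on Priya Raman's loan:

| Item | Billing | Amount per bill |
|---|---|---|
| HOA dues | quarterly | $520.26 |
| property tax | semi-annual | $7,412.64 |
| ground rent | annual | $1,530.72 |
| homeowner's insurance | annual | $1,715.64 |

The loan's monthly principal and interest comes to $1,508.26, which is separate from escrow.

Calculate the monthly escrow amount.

HOA dues = $520.26 × 4 = $2,081.04 per year
Property tax = $7,412.64 × 2 = $14,825.28 per year
Ground rent = $1,530.72 per year
Homeowner's insurance = $1,715.64 per year
Total annual escrow = $2,081.04 + $14,825.28 + $1,530.72 + $1,715.64 = $20,152.68
Monthly escrow = $20,152.68 / 12 = $1,679.39

$1,679.39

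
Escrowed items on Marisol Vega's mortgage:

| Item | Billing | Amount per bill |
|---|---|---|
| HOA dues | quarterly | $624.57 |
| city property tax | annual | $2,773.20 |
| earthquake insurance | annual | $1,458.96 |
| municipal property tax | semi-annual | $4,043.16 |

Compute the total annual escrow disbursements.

$14,816.76

HOA dues: $624.57 × 4 = $2,498.28
City property tax: $2,773.20
Earthquake insurance: $1,458.96
Municipal property tax: $4,043.16 × 2 = $8,086.32
Annual escrow total = $2,498.28 + $2,773.20 + $1,458.96 + $8,086.32 = $14,816.76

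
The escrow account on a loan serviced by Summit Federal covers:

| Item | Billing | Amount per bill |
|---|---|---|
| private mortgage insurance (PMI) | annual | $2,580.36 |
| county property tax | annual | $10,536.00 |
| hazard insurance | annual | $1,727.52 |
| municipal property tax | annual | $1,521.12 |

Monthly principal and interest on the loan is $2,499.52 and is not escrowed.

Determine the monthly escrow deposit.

Private mortgage insurance (PMI) — $2,580.36
County property tax — $10,536.00
Hazard insurance — $1,727.52
Municipal property tax — $1,521.12
Annual escrow total = $16,365.00
Monthly escrow = $16,365.00 ÷ 12 = $1,363.75

$1,363.75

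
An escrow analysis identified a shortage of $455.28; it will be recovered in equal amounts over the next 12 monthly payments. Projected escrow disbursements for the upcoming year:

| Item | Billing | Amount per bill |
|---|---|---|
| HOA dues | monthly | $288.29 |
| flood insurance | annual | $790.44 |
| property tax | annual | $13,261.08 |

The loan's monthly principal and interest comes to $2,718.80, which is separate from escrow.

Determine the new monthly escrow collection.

$1,497.19

HOA dues: $288.29 × 12 = $3,459.48
Flood insurance: $790.44
Property tax: $13,261.08
Annual escrow total = $3,459.48 + $790.44 + $13,261.08 = $17,511.00
Per month = $17,511.00 ÷ 12 = $1,459.25
Monthly shortage recovery: $455.28 ÷ 12 = $37.94
New monthly escrow = $1,459.25 + $37.94 = $1,497.19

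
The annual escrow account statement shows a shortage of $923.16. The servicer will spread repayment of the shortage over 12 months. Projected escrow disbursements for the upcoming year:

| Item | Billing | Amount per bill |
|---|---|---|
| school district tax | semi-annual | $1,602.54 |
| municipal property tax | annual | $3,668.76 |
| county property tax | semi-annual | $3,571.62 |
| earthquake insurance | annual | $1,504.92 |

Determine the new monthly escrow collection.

$1,370.43

School district tax = $1,602.54 × 2 = $3,205.08 annually
Municipal property tax = $3,668.76 annually
County property tax = $3,571.62 × 2 = $7,143.24 annually
Earthquake insurance = $1,504.92 annually
Total per year = $3,205.08 + $3,668.76 + $7,143.24 + $1,504.92 = $15,522.00
Monthly escrow = $15,522.00 / 12 = $1,293.50
Monthly shortage recovery: $923.16 / 12 = $76.93
Adjusted monthly = $1,293.50 + $76.93 = $1,370.43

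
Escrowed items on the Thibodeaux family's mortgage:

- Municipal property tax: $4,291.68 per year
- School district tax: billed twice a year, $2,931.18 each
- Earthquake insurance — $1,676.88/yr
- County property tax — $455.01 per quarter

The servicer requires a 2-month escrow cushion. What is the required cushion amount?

$2,275.16

Municipal property tax: $4,291.68
School district tax: $2,931.18 × 2 = $5,862.36
Earthquake insurance: $1,676.88
County property tax: $455.01 × 4 = $1,820.04
Combined annual = $4,291.68 + $5,862.36 + $1,676.88 + $1,820.04 = $13,650.96
Base monthly escrow = $13,650.96 ÷ 12 = $1,137.58
Cushion = 2 × $1,137.58 = $2,275.16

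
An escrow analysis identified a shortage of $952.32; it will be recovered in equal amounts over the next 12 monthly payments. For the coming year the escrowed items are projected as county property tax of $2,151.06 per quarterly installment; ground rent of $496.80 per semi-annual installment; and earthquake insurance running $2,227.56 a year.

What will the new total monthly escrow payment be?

$1,064.81

County property tax = $2,151.06 × 4 = $8,604.24/yr
Ground rent = $496.80 × 2 = $993.60/yr
Earthquake insurance = $2,227.56/yr
Total annual escrow = $11,825.40
Base monthly escrow = $11,825.40 ÷ 12 = $985.45
Shortage spread = $952.32 / 12 = $79.36/mo
New monthly escrow = $985.45 + $79.36 = $1,064.81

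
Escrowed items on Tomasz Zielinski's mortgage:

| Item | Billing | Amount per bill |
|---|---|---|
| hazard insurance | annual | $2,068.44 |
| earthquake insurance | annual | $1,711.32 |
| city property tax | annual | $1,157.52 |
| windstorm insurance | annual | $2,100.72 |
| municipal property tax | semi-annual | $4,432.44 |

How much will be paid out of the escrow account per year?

$15,902.88

Hazard insurance: $2,068.44
Earthquake insurance: $1,711.32
City property tax: $1,157.52
Windstorm insurance: $2,100.72
Municipal property tax: $4,432.44 × 2 = $8,864.88
Total annual escrow = $15,902.88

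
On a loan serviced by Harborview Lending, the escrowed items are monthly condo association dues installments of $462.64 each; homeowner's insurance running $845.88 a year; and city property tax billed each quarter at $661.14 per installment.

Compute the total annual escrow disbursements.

Condo association dues — $462.64 × 12 = $5,551.68/yr
Homeowner's insurance — $845.88/yr
City property tax — $661.14 × 4 = $2,644.56/yr
Combined annual = $5,551.68 + $845.88 + $2,644.56 = $9,042.12

$9,042.12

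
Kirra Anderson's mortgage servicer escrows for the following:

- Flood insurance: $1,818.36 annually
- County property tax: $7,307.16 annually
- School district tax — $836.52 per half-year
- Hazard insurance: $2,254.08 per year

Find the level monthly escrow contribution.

Flood insurance = $1,818.36/yr
County property tax = $7,307.16/yr
School district tax = $836.52 × 2 = $1,673.04/yr
Hazard insurance = $2,254.08/yr
Total per year = $1,818.36 + $7,307.16 + $1,673.04 + $2,254.08 = $13,052.64
Per month = $13,052.64 ÷ 12 = $1,087.72

$1,087.72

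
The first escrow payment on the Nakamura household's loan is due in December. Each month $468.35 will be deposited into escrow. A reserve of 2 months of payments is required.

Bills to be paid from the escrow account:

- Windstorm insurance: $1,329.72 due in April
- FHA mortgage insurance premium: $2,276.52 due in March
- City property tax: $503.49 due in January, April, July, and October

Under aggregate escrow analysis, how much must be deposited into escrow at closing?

$3,208.17

Cushion = 2 × $468.35 = $936.70
Trial balance (start $0, +$468.35 each month, − disbursements):
  Dec: +$468.35 → $468.35
  Jan: +$468.35 − $503.49 → $433.21
  Feb: +$468.35 → $901.56
  Mar: +$468.35 − $2,276.52 → -$906.61
  Apr: +$468.35 − $1,833.21 → -$2,271.47
  May: +$468.35 → -$1,803.12
  Jun: +$468.35 → -$1,334.77
  Jul: +$468.35 − $503.49 → -$1,369.91
  Aug: +$468.35 → -$901.56
  Sep: +$468.35 → -$433.21
  Oct: +$468.35 − $503.49 → -$468.35
  Nov: +$468.35 → $0.00
Lowest trial balance = -$2,271.47 (Apr)
Initial deposit = cushion − low point = $936.70 − (-$2,271.47) = $3,208.17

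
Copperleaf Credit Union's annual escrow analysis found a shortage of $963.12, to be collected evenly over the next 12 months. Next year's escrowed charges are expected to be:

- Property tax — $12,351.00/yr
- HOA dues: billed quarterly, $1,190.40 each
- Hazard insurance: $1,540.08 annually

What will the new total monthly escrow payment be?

$1,634.65

Property tax — $12,351.00/yr
HOA dues — $1,190.40 × 4 = $4,761.60/yr
Hazard insurance — $1,540.08/yr
Total annual escrow = $12,351.00 + $4,761.60 + $1,540.08 = $18,652.68
Per month = $18,652.68 / 12 = $1,554.39
Shortage spread = $963.12 ÷ 12 = $80.26/mo
Adjusted monthly = $1,554.39 + $80.26 = $1,634.65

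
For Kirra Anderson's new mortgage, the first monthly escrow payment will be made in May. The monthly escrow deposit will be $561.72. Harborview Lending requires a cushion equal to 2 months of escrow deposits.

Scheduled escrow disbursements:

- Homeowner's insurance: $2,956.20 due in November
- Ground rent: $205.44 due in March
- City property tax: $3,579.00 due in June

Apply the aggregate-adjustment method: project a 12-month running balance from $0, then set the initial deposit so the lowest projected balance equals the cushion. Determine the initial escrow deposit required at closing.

$3,726.60

Cushion = 2 × $561.72 = $1,123.44
Trial balance (start $0, +$561.72 each month, − disbursements):
  May: +$561.72 → $561.72
  Jun: +$561.72 − $3,579.00 → -$2,455.56
  Jul: +$561.72 → -$1,893.84
  Aug: +$561.72 → -$1,332.12
  Sep: +$561.72 → -$770.40
  Oct: +$561.72 → -$208.68
  Nov: +$561.72 − $2,956.20 → -$2,603.16
  Dec: +$561.72 → -$2,041.44
  Jan: +$561.72 → -$1,479.72
  Feb: +$561.72 → -$918.00
  Mar: +$561.72 − $205.44 → -$561.72
  Apr: +$561.72 → $0.00
Lowest trial balance = -$2,603.16 (Nov)
Initial deposit = cushion − low point = $1,123.44 − (-$2,603.16) = $3,726.60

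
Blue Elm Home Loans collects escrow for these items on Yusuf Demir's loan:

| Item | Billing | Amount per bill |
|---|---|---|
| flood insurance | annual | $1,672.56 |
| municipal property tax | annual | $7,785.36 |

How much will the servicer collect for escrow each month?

Flood insurance: $1,672.56
Municipal property tax: $7,785.36
Annual escrow total = $9,457.92
Per month = $9,457.92 ÷ 12 = $788.16

$788.16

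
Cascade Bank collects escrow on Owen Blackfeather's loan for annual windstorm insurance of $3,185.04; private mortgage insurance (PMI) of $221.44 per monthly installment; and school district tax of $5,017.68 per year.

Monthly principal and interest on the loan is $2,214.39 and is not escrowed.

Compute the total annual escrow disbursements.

$10,860.00

Windstorm insurance = $3,185.04 annually
Private mortgage insurance (PMI) = $221.44 × 12 = $2,657.28 annually
School district tax = $5,017.68 annually
Annual escrow total = $10,860.00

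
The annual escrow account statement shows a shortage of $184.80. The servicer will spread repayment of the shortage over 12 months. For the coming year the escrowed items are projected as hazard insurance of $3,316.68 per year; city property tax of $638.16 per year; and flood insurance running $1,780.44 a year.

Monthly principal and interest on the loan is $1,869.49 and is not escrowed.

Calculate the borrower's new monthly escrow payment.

Hazard insurance — $3,316.68
City property tax — $638.16
Flood insurance — $1,780.44
Total annual escrow = $3,316.68 + $638.16 + $1,780.44 = $5,735.28
Monthly = $5,735.28 / 12 = $477.94
Shortage spread = $184.80 / 12 = $15.40/mo
New monthly escrow = $477.94 + $15.40 = $493.34

$493.34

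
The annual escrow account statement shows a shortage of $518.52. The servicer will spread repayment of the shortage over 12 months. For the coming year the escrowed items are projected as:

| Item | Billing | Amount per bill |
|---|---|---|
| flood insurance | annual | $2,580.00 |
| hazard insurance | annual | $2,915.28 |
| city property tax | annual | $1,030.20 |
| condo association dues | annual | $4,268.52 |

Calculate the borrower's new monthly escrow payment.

Flood insurance — $2,580.00/yr
Hazard insurance — $2,915.28/yr
City property tax — $1,030.20/yr
Condo association dues — $4,268.52/yr
Combined annual = $10,794.00
Monthly escrow = $10,794.00 ÷ 12 = $899.50
Shortage spread = $518.52 / 12 = $43.21/mo
New monthly escrow = $899.50 + $43.21 = $942.71

$942.71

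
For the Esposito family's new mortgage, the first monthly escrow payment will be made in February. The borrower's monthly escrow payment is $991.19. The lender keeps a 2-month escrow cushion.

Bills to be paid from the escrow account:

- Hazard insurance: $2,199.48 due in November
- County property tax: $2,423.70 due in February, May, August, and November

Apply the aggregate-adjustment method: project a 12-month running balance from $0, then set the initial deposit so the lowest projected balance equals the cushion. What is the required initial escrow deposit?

$3,964.76

Cushion = 2 × $991.19 = $1,982.38
Trial balance (start $0, +$991.19 each month, − disbursements):
  Feb: +$991.19 − $2,423.70 → -$1,432.51
  Mar: +$991.19 → -$441.32
  Apr: +$991.19 → $549.87
  May: +$991.19 − $2,423.70 → -$882.64
  Jun: +$991.19 → $108.55
  Jul: +$991.19 → $1,099.74
  Aug: +$991.19 − $2,423.70 → -$332.77
  Sep: +$991.19 → $658.42
  Oct: +$991.19 → $1,649.61
  Nov: +$991.19 − $4,623.18 → -$1,982.38
  Dec: +$991.19 → -$991.19
  Jan: +$991.19 → $0.00
Lowest trial balance = -$1,982.38 (Nov)
Initial deposit = cushion − low point = $1,982.38 − (-$1,982.38) = $3,964.76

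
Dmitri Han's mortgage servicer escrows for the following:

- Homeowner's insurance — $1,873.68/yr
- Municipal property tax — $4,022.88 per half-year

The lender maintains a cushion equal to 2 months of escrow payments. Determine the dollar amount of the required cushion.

$1,653.24

Homeowner's insurance = $1,873.68/yr
Municipal property tax = $4,022.88 × 2 = $8,045.76/yr
Total annual escrow = $1,873.68 + $8,045.76 = $9,919.44
Monthly = $9,919.44 ÷ 12 = $826.62
Cushion = 2 × $826.62 = $1,653.24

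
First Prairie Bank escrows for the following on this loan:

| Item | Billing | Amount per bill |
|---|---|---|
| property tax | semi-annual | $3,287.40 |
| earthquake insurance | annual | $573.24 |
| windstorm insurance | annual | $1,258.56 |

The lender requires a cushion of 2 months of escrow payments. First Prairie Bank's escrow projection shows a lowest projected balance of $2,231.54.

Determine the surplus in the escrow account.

$830.44

Property tax: $3,287.40 × 2 = $6,574.80
Earthquake insurance: $573.24
Windstorm insurance: $1,258.56
Combined annual = $8,406.60
Base monthly escrow = $8,406.60 ÷ 12 = $700.55
Required reserve = 2 × $700.55 = $1,401.10
Surplus = $2,231.54 − $1,401.10 = $830.44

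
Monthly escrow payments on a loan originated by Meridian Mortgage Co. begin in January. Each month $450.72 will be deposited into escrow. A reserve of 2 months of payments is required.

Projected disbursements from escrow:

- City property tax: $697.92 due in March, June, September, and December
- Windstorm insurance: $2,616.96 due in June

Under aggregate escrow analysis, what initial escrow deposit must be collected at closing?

Cushion = 2 × $450.72 = $901.44
Trial balance (start $0, +$450.72 each month, − disbursements):
  Jan: +$450.72 → $450.72
  Feb: +$450.72 → $901.44
  Mar: +$450.72 − $697.92 → $654.24
  Apr: +$450.72 → $1,104.96
  May: +$450.72 → $1,555.68
  Jun: +$450.72 − $3,314.88 → -$1,308.48
  Jul: +$450.72 → -$857.76
  Aug: +$450.72 → -$407.04
  Sep: +$450.72 − $697.92 → -$654.24
  Oct: +$450.72 → -$203.52
  Nov: +$450.72 → $247.20
  Dec: +$450.72 − $697.92 → $0.00
Lowest trial balance = -$1,308.48 (Jun)
Initial deposit = cushion − low point = $901.44 − (-$1,308.48) = $2,209.92

$2,209.92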